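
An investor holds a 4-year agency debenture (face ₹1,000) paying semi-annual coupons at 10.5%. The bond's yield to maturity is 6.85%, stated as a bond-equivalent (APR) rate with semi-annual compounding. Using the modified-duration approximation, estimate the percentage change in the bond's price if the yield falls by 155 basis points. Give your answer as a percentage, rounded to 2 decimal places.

+5.11%

Periodic yield y = 0.03425. Modified duration first:
  t   CF        PV=CF/(1+0.03425)^t    t·PV
  1        52.50        50.7614        50.7614
  2        52.50        49.0804        98.1608
  3        52.50        47.4551       142.3652
  4        52.50        45.8836       183.5343
  5        52.50        44.3641       221.8205
  6        52.50        42.8949       257.3697
  7        52.50        41.4744       290.3211
  8     1,052.50       803.9293     6,431.4346
  Σ                  1,125.8433     7,675.7676
P = 1,125.8433; D_Mac = 6.81779 half-year periods = 3.40890 yrs; D_mod = 3.40890/(1+0.03425) = 3.29601 yrs.
ΔP/P ≈ -D_mod · Δy = -3.29601 × (-0.0155) = +0.051088 = +5.1088%.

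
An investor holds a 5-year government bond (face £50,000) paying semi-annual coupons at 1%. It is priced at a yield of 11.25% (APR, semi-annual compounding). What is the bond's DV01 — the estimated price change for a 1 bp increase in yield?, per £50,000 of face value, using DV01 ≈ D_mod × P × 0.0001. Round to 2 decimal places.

Periodic yield y = 0.05625.
  t   CF        PV=CF/(1+0.05625)^t    t·PV
  1       250.00       236.6864       236.6864
  2       250.00       224.0818       448.1636
  3       250.00       212.1484       636.4453
  4       250.00       200.8506       803.4024
  5       250.00       190.1544       950.7720
  6       250.00       180.0278     1,080.1671
  7       250.00       170.4406     1,193.0839
  8       250.00       161.3638     1,290.9108
  9       250.00       152.7705     1,374.9345
  10   50,250.00    29,071.5941   290,715.9411
  Σ                 30,800.1185   298,730.5071
P = 30,800.1185; D_Mac = 9.69901 half-year periods = 4.84950 yrs; D_mod = 4.59125 yrs.
DV01 ≈ 4.59125 × 30,800.1185 × 0.0001 = 14.141089.

£14.14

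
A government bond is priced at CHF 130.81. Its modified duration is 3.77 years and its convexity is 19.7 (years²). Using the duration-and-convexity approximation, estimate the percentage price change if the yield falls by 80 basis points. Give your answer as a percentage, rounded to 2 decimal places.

Duration effect: -D_mod·Δy = -3.77 × (-0.008) = +0.030160
Convexity effect: ½·C·(Δy)² = 0.5 × 19.7 × (-0.008)² = +0.0006304
ΔP/P ≈ +0.030160 + 0.0006304 = +0.0307904
= +3.07904%.

+3.08%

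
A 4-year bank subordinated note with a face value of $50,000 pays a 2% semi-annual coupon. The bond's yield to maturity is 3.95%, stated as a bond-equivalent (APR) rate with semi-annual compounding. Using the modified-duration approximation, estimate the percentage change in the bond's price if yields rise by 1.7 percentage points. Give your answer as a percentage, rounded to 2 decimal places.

-6.43%

Periodic yield y = 0.01975. Modified duration first:
  t   CF        PV=CF/(1+0.01975)^t    t·PV
  1       500.00       490.3163       490.3163
  2       500.00       480.8201       961.6401
  3       500.00       471.5078     1,414.5233
  4       500.00       462.3759     1,849.5034
  5       500.00       453.4208     2,267.1040
  6       500.00       444.6392     2,667.8350
  7       500.00       436.0276     3,052.1934
  8    50,500.00    43,185.8693   345,486.9545
  Σ                 46,424.9769   358,190.0700
P = 46,424.9769; D_Mac = 7.71546 half-year periods = 3.85773 yrs; D_mod = 3.85773/(1+0.01975) = 3.78302 yrs.
ΔP/P ≈ -D_mod · Δy = -3.78302 × (+0.017) = -0.064311 = -6.4311%.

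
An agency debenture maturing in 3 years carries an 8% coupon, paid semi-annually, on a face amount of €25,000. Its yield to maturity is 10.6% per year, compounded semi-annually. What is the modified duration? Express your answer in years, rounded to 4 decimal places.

Periodic yield y = 0.053. First find Macaulay duration:
  t   CF        PV=CF/(1+0.053)^t    t·PV
  1     1,000.00       949.6676       949.6676
  2     1,000.00       901.8686     1,803.7372
  3     1,000.00       856.4754     2,569.4262
  4     1,000.00       813.3669     3,253.4678
  5     1,000.00       772.4282     3,862.1412
  6    26,000.00    19,072.3023   114,433.8136
  Σ                 23,366.1090   126,872.2535
P = 23,366.1090; Macaulay duration = 126,872.2535 / 23,366.1090 = 5.42976 half-year periods = 2.71488 years.
Modified duration = D_Mac / (1 + y) = 2.71488 / 1.053 = 2.57823 years.

2.5782 years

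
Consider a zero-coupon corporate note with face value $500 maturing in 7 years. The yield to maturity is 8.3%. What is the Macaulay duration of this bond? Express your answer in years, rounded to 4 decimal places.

7.0000 years

A zero-coupon bond has a single cash flow at maturity, so its Macaulay duration equals its maturity: 7 years.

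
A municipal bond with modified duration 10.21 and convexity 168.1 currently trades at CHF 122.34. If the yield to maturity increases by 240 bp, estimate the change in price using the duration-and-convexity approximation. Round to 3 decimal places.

-CHF 24.055

Duration effect: -D_mod·Δy = -10.21 × (+0.024) = -0.245040
Convexity effect: ½·C·(Δy)² = 0.5 × 168.1 × (0.024)² = +0.0484128
ΔP/P ≈ -0.245040 + 0.0484128 = -0.1966272
ΔP ≈ 122.34 × (-0.1966272) = -24.055371648.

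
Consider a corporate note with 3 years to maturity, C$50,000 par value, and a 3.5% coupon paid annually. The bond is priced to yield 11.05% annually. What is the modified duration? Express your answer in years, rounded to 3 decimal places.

2.601 years

Periodic yield y = 0.1105. First find Macaulay duration:
  t   CF        PV=CF/(1+0.1105)^t    t·PV
  1     1,750.00     1,575.8667     1,575.8667
  2     1,750.00     1,419.0605     2,838.1211
  3    51,750.00    37,788.0660   113,364.1981
  Σ                 40,782.9933   117,778.1859
P = 40,782.9933; Macaulay duration = 117,778.1859 / 40,782.9933 = 2.88792 years.
Modified duration = D_Mac / (1 + y) = 2.88792 / 1.1105 = 2.60056 years.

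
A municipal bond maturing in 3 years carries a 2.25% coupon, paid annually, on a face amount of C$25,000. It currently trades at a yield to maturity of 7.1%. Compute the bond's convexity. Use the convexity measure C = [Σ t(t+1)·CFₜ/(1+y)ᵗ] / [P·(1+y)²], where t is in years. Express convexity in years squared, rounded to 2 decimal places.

10.13

With y = 0.071:
  t   CF        PV=CF/(1+0.071)^t    t·PV        t(t+1)·PV
  1       562.50       525.2101       525.2101       1,050.4202
  2       562.50       490.3922       980.7845       2,942.3534
  3    25,562.50    20,808.2191    62,424.6574     249,698.6296
  Σ                 21,823.8215    63,930.6520     253,691.4032
P = 21,823.8215.
Convexity = Σ t(t+1)·PV / [P·(1+y)²] = 253,691.4032 / (21,823.8215 × 1.147041) = 10.13435.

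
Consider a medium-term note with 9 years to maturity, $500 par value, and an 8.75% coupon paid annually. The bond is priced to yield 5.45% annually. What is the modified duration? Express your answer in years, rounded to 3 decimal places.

Periodic yield y = 0.0545. First find Macaulay duration:
  t   CF        PV=CF/(1+0.0545)^t    t·PV
  1        43.75        41.4889        41.4889
  2        43.75        39.3446        78.6892
  3        43.75        37.3111       111.9334
  4        43.75        35.3828       141.5310
  5        43.75        33.5541       167.7703
  6        43.75        31.8199       190.9193
  7        43.75        30.1753       211.2273
  8        43.75        28.6158       228.9261
  9       543.75       337.2718     3,035.4461
  Σ                    614.9641     4,207.9315
P = 614.9641; Macaulay duration = 4,207.9315 / 614.9641 = 6.84256 years.
Modified duration = D_Mac / (1 + y) = 6.84256 / 1.0545 = 6.48892 years.

6.489 years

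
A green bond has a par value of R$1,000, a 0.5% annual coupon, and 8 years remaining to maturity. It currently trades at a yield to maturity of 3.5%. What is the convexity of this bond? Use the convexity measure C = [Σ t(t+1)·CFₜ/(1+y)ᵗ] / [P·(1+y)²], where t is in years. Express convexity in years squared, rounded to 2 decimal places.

65.44

With y = 0.035:
  t   CF        PV=CF/(1+0.035)^t    t·PV        t(t+1)·PV
  1         5.00         4.8309         4.8309           9.6618
  2         5.00         4.6676         9.3351          28.0053
  3         5.00         4.5097        13.5291          54.1166
  4         5.00         4.3572        17.4288          87.1442
  5         5.00         4.2099        21.0493         126.2960
  6         5.00         4.0675        24.4050         170.8351
  7         5.00         3.9300        27.5097         220.0775
  8     1,005.00       763.2086     6,105.6689      54,951.0202
  Σ                    793.7813     6,223.7570      55,647.1567
P = 793.7813.
Convexity = Σ t(t+1)·PV / [P·(1+y)²] = 55,647.1567 / (793.7813 × 1.071225) = 65.44273.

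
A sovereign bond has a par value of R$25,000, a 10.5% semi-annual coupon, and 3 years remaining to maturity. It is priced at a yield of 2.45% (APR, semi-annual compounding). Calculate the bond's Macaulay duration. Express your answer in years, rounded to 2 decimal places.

2.69 years

Periodic yield y = 0.01225. Discount each cash flow and weight by its period:
  t   CF        PV=CF/(1+0.01225)^t    t·PV
  1     1,312.50     1,296.6164     1,296.6164
  2     1,312.50     1,280.9251     2,561.8502
  3     1,312.50     1,265.4237     3,796.2710
  4     1,312.50     1,250.1098     5,000.4393
  5     1,312.50     1,234.9813     6,174.9065
  6    26,312.50    24,458.8143   146,752.8861
  Σ                 30,786.8707   165,582.9696
Price P = Σ PV = 30,786.8707.
Macaulay duration = Σ(t·PV) / P = 165,582.9696 / 30,786.8707 = 5.37836 half-year periods.
In years: 5.37836 / 2 = 2.68918 years.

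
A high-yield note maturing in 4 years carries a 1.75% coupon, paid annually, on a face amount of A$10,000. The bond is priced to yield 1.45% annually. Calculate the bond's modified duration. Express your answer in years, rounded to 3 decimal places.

Periodic yield y = 0.0145. First find Macaulay duration:
  t   CF        PV=CF/(1+0.0145)^t    t·PV
  1       175.00       172.4988       172.4988
  2       175.00       170.0333       340.0666
  3       175.00       167.6030       502.8091
  4    10,175.00     9,605.6379    38,422.5517
  Σ                 10,115.7730    39,437.9262
P = 10,115.7730; Macaulay duration = 39,437.9262 / 10,115.7730 = 3.89866 years.
Modified duration = D_Mac / (1 + y) = 3.89866 / 1.0145 = 3.84293 years.

3.843 years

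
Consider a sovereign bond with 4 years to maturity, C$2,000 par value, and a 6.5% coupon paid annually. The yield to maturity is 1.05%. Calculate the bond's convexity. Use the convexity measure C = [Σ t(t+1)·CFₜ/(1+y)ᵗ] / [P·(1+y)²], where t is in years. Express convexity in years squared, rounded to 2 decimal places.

17.52

With y = 0.0105:
  t   CF        PV=CF/(1+0.0105)^t    t·PV        t(t+1)·PV
  1       130.00       128.6492       128.6492         257.2984
  2       130.00       127.3124       254.6248         763.8744
  3       130.00       125.9895       377.9685       1,511.8742
  4     2,130.00     2,042.8399     8,171.3596      40,856.7980
  Σ                  2,424.7910     8,932.6021      43,389.8450
P = 2,424.7910.
Convexity = Σ t(t+1)·PV / [P·(1+y)²] = 43,389.8450 / (2,424.7910 × 1.021110) = 17.52432.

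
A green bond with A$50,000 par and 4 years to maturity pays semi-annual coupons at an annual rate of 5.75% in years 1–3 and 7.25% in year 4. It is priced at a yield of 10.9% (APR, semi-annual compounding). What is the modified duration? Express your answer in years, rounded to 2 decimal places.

3.40 years

Periodic yield y = 0.0545. First find Macaulay duration:
  t   CF        PV=CF/(1+0.0545)^t    t·PV
  1     1,437.50     1,363.2053     1,363.2053
  2     1,437.50     1,292.7504     2,585.5008
  3     1,437.50     1,225.9369     3,677.8106
  4     1,437.50     1,162.5764     4,650.3058
  5     1,437.50     1,102.4907     5,512.4535
  6     1,437.50     1,045.5104     6,273.0623
  7     1,812.50     1,250.1206     8,750.8445
  8    51,812.50    33,889.2436   271,113.9486
  Σ                 42,331.8343   303,927.1313
P = 42,331.8343; Macaulay duration = 303,927.1313 / 42,331.8343 = 7.17964 half-year periods = 3.58982 years.
Modified duration = D_Mac / (1 + y) = 3.58982 / 1.0545 = 3.40428 years.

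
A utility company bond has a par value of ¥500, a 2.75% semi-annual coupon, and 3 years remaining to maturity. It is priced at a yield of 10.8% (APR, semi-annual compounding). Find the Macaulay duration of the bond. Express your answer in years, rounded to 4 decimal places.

Periodic yield y = 0.054. Discount each cash flow and weight by its period:
  t   CF        PV=CF/(1+0.054)^t    t·PV
  1        6.875         6.5228         6.5228
  2        6.875         6.1886        12.3772
  3        6.875         5.8715        17.6146
  4        6.875         5.5707        22.2828
  5        6.875         5.2853        26.4265
  6      506.875       369.7066     2,218.2396
  Σ                    399.1455     2,303.4635
Price P = Σ PV = 399.1455.
Macaulay duration = Σ(t·PV) / P = 2,303.4635 / 399.1455 = 5.77099 half-year periods.
In years: 5.77099 / 2 = 2.88549 years.

2.8855 years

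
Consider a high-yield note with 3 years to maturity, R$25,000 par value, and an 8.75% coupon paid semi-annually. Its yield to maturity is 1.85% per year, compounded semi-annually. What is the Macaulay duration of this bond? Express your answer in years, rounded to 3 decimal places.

2.732 years

Periodic yield y = 0.00925. Discount each cash flow and weight by its period:
  t   CF        PV=CF/(1+0.00925)^t    t·PV
  1     1,093.75     1,083.7255     1,083.7255
  2     1,093.75     1,073.7930     2,147.5859
  3     1,093.75     1,063.9514     3,191.8542
  4     1,093.75     1,054.2001     4,216.8002
  5     1,093.75     1,044.5381     5,222.6904
  6    26,093.75    24,691.2996   148,147.7974
  Σ                 30,011.5076   164,010.4537
Price P = Σ PV = 30,011.5076.
Macaulay duration = Σ(t·PV) / P = 164,010.4537 / 30,011.5076 = 5.46492 half-year periods.
In years: 5.46492 / 2 = 2.73246 years.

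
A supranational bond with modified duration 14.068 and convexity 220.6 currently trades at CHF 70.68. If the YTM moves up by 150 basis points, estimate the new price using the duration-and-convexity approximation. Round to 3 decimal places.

Duration effect: -D_mod·Δy = -14.068 × (+0.015) = -0.211020
Convexity effect: ½·C·(Δy)² = 0.5 × 220.6 × (0.015)² = +0.0248175
ΔP/P ≈ -0.211020 + 0.0248175 = -0.1862025
New price ≈ 70.68 × (1 - 0.1862025) = 57.5192073.

CHF 57.519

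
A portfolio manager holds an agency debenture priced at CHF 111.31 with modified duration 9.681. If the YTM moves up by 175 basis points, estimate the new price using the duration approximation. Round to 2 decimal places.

CHF 92.45

Duration approximation: ΔP/P ≈ -D_mod · Δy = -9.681 × (+0.0175) = -0.1694175.
New price ≈ 111.31 × (1 - 0.1694175) = 92.452138075.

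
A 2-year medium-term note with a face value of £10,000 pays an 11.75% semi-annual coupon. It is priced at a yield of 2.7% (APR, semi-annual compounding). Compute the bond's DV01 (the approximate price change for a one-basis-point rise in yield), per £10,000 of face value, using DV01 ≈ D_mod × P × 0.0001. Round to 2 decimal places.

Periodic yield y = 0.0135.
  t   CF        PV=CF/(1+0.0135)^t    t·PV
  1       587.50       579.6744       579.6744
  2       587.50       571.9530     1,143.9061
  3       587.50       564.3345     1,693.0035
  4    10,587.50    10,034.5618    40,138.2471
  Σ                 11,750.5237    43,554.8311
P = 11,750.5237; D_Mac = 3.70663 half-year periods = 1.85331 yrs; D_mod = 1.82863 yrs.
DV01 ≈ 1.82863 × 11,750.5237 × 0.0001 = 2.148734.

£2.15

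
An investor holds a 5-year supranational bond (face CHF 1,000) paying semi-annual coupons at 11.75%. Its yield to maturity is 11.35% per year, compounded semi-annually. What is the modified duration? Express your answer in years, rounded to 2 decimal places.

Periodic yield y = 0.05675. First find Macaulay duration:
  t   CF        PV=CF/(1+0.05675)^t    t·PV
  1        58.75        55.5950        55.5950
  2        58.75        52.6094       105.2188
  3        58.75        49.7842       149.3525
  4        58.75        47.1106       188.4425
  5        58.75        44.5807       222.9033
  6        58.75        42.1866       253.1195
  7        58.75        39.9211       279.4474
  8        58.75        37.7772       302.2176
  9        58.75        35.7485       321.7363
  10    1,058.75       609.6364     6,096.3636
  Σ                  1,014.9495     7,974.3965
P = 1,014.9495; Macaulay duration = 7,974.3965 / 1,014.9495 = 7.85694 half-year periods = 3.92847 years.
Modified duration = D_Mac / (1 + y) = 3.92847 / 1.05675 = 3.71750 years.

3.72 years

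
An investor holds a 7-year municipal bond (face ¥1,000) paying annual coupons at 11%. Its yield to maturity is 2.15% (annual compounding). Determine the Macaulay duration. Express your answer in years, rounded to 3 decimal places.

Periodic yield y = 0.0215. Discount each cash flow and weight by its year:
  t   CF        PV=CF/(1+0.0215)^t    t·PV
  1       110.00       107.6848       107.6848
  2       110.00       105.4183       210.8366
  3       110.00       103.1995       309.5985
  4       110.00       101.0274       404.1096
  5       110.00        98.9010       494.5052
  6       110.00        96.8194       580.9165
  7     1,110.00       956.4326     6,695.0284
  Σ                  1,569.4830     8,802.6795
Price P = Σ PV = 1,569.4830.
Macaulay duration = Σ(t·PV) / P = 8,802.6795 / 1,569.4830 = 5.60865 years.

5.609 years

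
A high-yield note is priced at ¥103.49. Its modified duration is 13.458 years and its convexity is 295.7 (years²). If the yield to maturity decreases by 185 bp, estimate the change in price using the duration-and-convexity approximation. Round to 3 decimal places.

+¥31.003

Duration effect: -D_mod·Δy = -13.458 × (-0.0185) = +0.248973
Convexity effect: ½·C·(Δy)² = 0.5 × 295.7 × (-0.0185)² = +0.0506016625
ΔP/P ≈ +0.248973 + 0.0506016625 = +0.2995746625
ΔP ≈ 103.49 × (+0.2995746625) = +31.002981822125.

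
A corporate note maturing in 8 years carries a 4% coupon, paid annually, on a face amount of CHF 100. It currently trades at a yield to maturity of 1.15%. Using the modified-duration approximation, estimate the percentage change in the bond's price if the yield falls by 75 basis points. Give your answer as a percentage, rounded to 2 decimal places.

Periodic yield y = 0.0115. Modified duration first:
  t   CF        PV=CF/(1+0.0115)^t    t·PV
  1         4.00         3.9545         3.9545
  2         4.00         3.9096         7.8191
  3         4.00         3.8651        11.5953
  4         4.00         3.8212        15.2847
  5         4.00         3.7777        18.8886
  6         4.00         3.7348        22.4087
  7         4.00         3.6923        25.8462
  8       104.00        94.9087       759.2700
  Σ                    121.6639       865.0672
P = 121.6639; D_Mac = 7.11030 yrs; D_mod = 7.11030/(1+0.0115) = 7.02946 yrs.
ΔP/P ≈ -D_mod · Δy = -7.02946 × (-0.0075) = +0.052721 = +5.2721%.

+5.27%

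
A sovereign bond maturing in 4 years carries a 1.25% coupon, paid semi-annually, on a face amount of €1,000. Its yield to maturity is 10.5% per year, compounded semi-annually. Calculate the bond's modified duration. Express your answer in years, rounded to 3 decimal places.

3.699 years

Periodic yield y = 0.0525. First find Macaulay duration:
  t   CF        PV=CF/(1+0.0525)^t    t·PV
  1         6.25         5.9382         5.9382
  2         6.25         5.6420        11.2841
  3         6.25         5.3606        16.0818
  4         6.25         5.0932        20.3728
  5         6.25         4.8392        24.1958
  6         6.25         4.5978        27.5866
  7         6.25         4.3684        30.5790
  8     1,006.25       668.2348     5,345.8780
  Σ                    704.0742     5,481.9164
P = 704.0742; Macaulay duration = 5,481.9164 / 704.0742 = 7.78599 half-year periods = 3.89300 years.
Modified duration = D_Mac / (1 + y) = 3.89300 / 1.0525 = 3.69881 years.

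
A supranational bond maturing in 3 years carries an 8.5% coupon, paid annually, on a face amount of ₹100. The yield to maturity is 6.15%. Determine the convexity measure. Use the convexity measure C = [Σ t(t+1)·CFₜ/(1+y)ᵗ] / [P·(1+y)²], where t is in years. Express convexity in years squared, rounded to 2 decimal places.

With y = 0.0615:
  t   CF        PV=CF/(1+0.0615)^t    t·PV        t(t+1)·PV
  1         8.50         8.0075         8.0075          16.0151
  2         8.50         7.5436        15.0872          45.2616
  3       108.50        90.7130       272.1391       1,088.5565
  Σ                    106.2642       295.2339       1,149.8332
P = 106.2642.
Convexity = Σ t(t+1)·PV / [P·(1+y)²] = 1,149.8332 / (106.2642 × 1.126782) = 9.60302.

9.60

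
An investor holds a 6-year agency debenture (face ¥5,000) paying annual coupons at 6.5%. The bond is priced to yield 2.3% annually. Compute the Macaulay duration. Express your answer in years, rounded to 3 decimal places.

Periodic yield y = 0.023. Discount each cash flow and weight by its year:
  t   CF        PV=CF/(1+0.023)^t    t·PV
  1       325.00       317.6931       317.6931
  2       325.00       310.5504       621.1008
  3       325.00       303.5683       910.7050
  4       325.00       296.7432     1,186.9729
  5       325.00       290.0716     1,450.3579
  6     5,325.00     4,645.8567    27,875.1402
  Σ                  6,164.4833    32,361.9699
Price P = Σ PV = 6,164.4833.
Macaulay duration = Σ(t·PV) / P = 32,361.9699 / 6,164.4833 = 5.24975 years.

5.250 years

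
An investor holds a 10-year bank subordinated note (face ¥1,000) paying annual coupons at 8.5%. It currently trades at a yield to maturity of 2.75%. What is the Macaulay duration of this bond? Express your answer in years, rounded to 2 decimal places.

Periodic yield y = 0.0275. Discount each cash flow and weight by its year:
  t   CF        PV=CF/(1+0.0275)^t    t·PV
  1        85.00        82.7251        82.7251
  2        85.00        80.5110       161.0220
  3        85.00        78.3562       235.0686
  4        85.00        76.2591       305.0363
  5        85.00        74.2181       371.0904
  6        85.00        72.2317       433.3903
  7        85.00        70.2985       492.0896
  8        85.00        68.4170       547.3363
  9        85.00        66.5859       599.2733
  10    1,085.00       827.2017     8,272.0173
  Σ                  1,496.8044    11,499.0493
Price P = Σ PV = 1,496.8044.
Macaulay duration = Σ(t·PV) / P = 11,499.0493 / 1,496.8044 = 7.68240 years.

7.68 years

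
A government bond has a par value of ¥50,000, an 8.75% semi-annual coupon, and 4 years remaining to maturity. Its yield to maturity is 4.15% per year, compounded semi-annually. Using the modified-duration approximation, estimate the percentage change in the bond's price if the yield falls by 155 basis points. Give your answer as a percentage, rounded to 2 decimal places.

Periodic yield y = 0.02075. Modified duration first:
  t   CF        PV=CF/(1+0.02075)^t    t·PV
  1     2,187.50     2,143.0321     2,143.0321
  2     2,187.50     2,099.4681     4,198.9362
  3     2,187.50     2,056.7897     6,170.3692
  4     2,187.50     2,014.9789     8,059.9157
  5     2,187.50     1,974.0180     9,870.0902
  6     2,187.50     1,933.8898    11,603.3390
  7     2,187.50     1,894.5774    13,262.0415
  8    52,187.50    44,280.3846   354,243.0766
  Σ                 58,397.1387   409,550.8005
P = 58,397.1387; D_Mac = 7.01320 half-year periods = 3.50660 yrs; D_mod = 3.50660/(1+0.02075) = 3.43532 yrs.
ΔP/P ≈ -D_mod · Δy = -3.43532 × (-0.0155) = +0.053247 = +5.3247%.

+5.32%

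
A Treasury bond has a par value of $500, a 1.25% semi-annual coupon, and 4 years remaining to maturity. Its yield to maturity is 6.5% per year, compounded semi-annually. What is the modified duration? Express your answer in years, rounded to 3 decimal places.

3.780 years

Periodic yield y = 0.0325. First find Macaulay duration:
  t   CF        PV=CF/(1+0.0325)^t    t·PV
  1        3.125         3.0266         3.0266
  2        3.125         2.9314         5.8627
  3        3.125         2.8391         8.5173
  4        3.125         2.7497        10.9989
  5        3.125         2.6632        13.3159
  6        3.125         2.5793        15.4761
  7        3.125         2.4982        17.4871
  8      503.125       389.5430     3,116.3441
  Σ                    408.8305     3,191.0287
P = 408.8305; Macaulay duration = 3,191.0287 / 408.8305 = 7.80526 half-year periods = 3.90263 years.
Modified duration = D_Mac / (1 + y) = 3.90263 / 1.0325 = 3.77979 years.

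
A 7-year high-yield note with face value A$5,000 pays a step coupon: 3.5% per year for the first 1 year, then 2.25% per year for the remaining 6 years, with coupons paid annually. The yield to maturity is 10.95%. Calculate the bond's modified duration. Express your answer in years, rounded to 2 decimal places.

5.66 years

Periodic yield y = 0.1095. First find Macaulay duration:
  t   CF        PV=CF/(1+0.1095)^t    t·PV
  1       175.00       157.7287       157.7287
  2       112.50        91.3898       182.7797
  3       112.50        82.3703       247.1109
  4       112.50        74.2409       296.9636
  5       112.50        66.9138       334.5692
  6       112.50        60.3099       361.8595
  7     5,112.50     2,470.2572    17,291.8004
  Σ                  3,003.2107    18,872.8120
P = 3,003.2107; Macaulay duration = 18,872.8120 / 3,003.2107 = 6.28421 years.
Modified duration = D_Mac / (1 + y) = 6.28421 / 1.1095 = 5.66400 years.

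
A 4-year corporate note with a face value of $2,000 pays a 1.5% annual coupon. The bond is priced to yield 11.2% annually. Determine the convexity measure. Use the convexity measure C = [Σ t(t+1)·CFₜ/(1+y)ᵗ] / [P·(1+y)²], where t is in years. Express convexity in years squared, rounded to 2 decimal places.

15.60

With y = 0.112:
  t   CF        PV=CF/(1+0.112)^t    t·PV        t(t+1)·PV
  1        30.00        26.9784        26.9784          53.9568
  2        30.00        24.2612        48.5223         145.5670
  3        30.00        21.8176        65.4528         261.8112
  4     2,030.00     1,327.6295     5,310.5179      26,552.5897
  Σ                  1,400.6867     5,451.4715      27,013.9247
P = 1,400.6867.
Convexity = Σ t(t+1)·PV / [P·(1+y)²] = 27,013.9247 / (1,400.6867 × 1.236544) = 15.59686.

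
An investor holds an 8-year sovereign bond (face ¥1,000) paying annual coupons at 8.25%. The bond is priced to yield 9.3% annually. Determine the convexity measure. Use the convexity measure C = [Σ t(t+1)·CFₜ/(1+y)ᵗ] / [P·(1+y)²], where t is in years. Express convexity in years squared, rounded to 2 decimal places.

41.60

With y = 0.093:
  t   CF        PV=CF/(1+0.093)^t    t·PV        t(t+1)·PV
  1        82.50        75.4803        75.4803         150.9607
  2        82.50        69.0579       138.1159         414.3476
  3        82.50        63.1820       189.5460         758.1842
  4        82.50        57.8061       231.2242       1,156.1210
  5        82.50        52.8875       264.4376       1,586.6254
  6        82.50        48.3875       290.3249       2,032.2740
  7        82.50        44.2703       309.8923       2,479.1388
  8     1,082.50       531.4551     4,251.6411      38,264.7699
  Σ                    942.5268     5,750.6623      46,842.4216
P = 942.5268.
Convexity = Σ t(t+1)·PV / [P·(1+y)²] = 46,842.4216 / (942.5268 × 1.194649) = 41.60115.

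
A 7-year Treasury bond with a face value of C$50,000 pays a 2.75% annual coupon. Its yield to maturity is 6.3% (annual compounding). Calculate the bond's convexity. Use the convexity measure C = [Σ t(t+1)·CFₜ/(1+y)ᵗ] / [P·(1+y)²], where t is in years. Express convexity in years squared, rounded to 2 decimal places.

With y = 0.063:
  t   CF        PV=CF/(1+0.063)^t    t·PV        t(t+1)·PV
  1     1,375.00     1,293.5089     1,293.5089       2,587.0179
  2     1,375.00     1,216.8475     2,433.6951       7,301.0853
  3     1,375.00     1,144.7296     3,434.1887      13,736.7549
  4     1,375.00     1,076.8858     4,307.5431      21,537.7155
  5     1,375.00     1,013.0628     5,065.3141      30,391.8845
  6     1,375.00       953.0224     5,718.1344      40,026.9410
  7    51,375.00    33,498.0081   234,486.0567   1,875,888.4535
  Σ                 40,196.0652   256,738.4411   1,991,469.8526
P = 40,196.0652.
Convexity = Σ t(t+1)·PV / [P·(1+y)²] = 1,991,469.8526 / (40,196.0652 × 1.129969) = 43.84536.

43.85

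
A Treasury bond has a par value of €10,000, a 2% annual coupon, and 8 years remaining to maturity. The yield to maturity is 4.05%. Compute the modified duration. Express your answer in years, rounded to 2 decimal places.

Periodic yield y = 0.0405. First find Macaulay duration:
  t   CF        PV=CF/(1+0.0405)^t    t·PV
  1       200.00       192.2153       192.2153
  2       200.00       184.7336       369.4671
  3       200.00       177.5431       532.6292
  4       200.00       170.6325       682.5298
  5       200.00       163.9908       819.9542
  6       200.00       157.6077       945.6463
  7       200.00       151.4731     1,060.3114
  8    10,200.00     7,424.4365    59,395.4918
  Σ                  8,622.6325    63,998.2452
P = 8,622.6325; Macaulay duration = 63,998.2452 / 8,622.6325 = 7.42212 years.
Modified duration = D_Mac / (1 + y) = 7.42212 / 1.0405 = 7.13323 years.

7.13 years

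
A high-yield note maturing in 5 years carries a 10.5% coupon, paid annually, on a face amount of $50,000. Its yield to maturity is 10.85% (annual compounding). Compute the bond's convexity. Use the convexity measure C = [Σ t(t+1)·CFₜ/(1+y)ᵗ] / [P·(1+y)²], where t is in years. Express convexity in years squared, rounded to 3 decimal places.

With y = 0.1085:
  t   CF        PV=CF/(1+0.1085)^t    t·PV        t(t+1)·PV
  1     5,250.00     4,736.1299     4,736.1299       9,472.2598
  2     5,250.00     4,272.5574     8,545.1148      25,635.3445
  3     5,250.00     3,854.3594    11,563.0783      46,252.3131
  4     5,250.00     3,477.0947    13,908.3786      69,541.8931
  5    55,250.00    33,010.6287   165,053.1433     990,318.8596
  Σ                 49,350.7701   203,805.8449   1,141,220.6702
P = 49,350.7701.
Convexity = Σ t(t+1)·PV / [P·(1+y)²] = 1,141,220.6702 / (49,350.7701 × 1.228772) = 18.81934.

18.819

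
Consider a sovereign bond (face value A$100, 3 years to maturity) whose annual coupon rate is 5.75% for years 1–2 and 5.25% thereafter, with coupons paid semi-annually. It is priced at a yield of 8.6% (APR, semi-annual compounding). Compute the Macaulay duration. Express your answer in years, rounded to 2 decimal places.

Periodic yield y = 0.043. Discount each cash flow and weight by its period:
  t   CF        PV=CF/(1+0.043)^t    t·PV
  1        2.875         2.7565         2.7565
  2        2.875         2.6428         5.2857
  3        2.875         2.5339         7.6016
  4        2.875         2.4294         9.7176
  5        2.625         2.1267        10.6335
  6      102.625        79.7163       478.2980
  Σ                     92.2056       514.2929
Price P = Σ PV = 92.2056.
Macaulay duration = Σ(t·PV) / P = 514.2929 / 92.2056 = 5.57767 half-year periods.
In years: 5.57767 / 2 = 2.78884 years.

2.79 years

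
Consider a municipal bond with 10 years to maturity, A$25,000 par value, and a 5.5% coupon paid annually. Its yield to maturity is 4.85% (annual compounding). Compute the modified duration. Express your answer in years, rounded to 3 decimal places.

Periodic yield y = 0.0485. First find Macaulay duration:
  t   CF        PV=CF/(1+0.0485)^t    t·PV
  1     1,375.00     1,311.3972     1,311.3972
  2     1,375.00     1,250.7365     2,501.4730
  3     1,375.00     1,192.8817     3,578.6452
  4     1,375.00     1,137.7031     4,550.8126
  5     1,375.00     1,085.0769     5,425.3846
  6     1,375.00     1,034.8850     6,209.3100
  7     1,375.00       987.0148     6,909.1034
  8     1,375.00       941.3589     7,530.8710
  9     1,375.00       897.8149     8,080.3337
  10   26,375.00    16,425.1037   164,251.0370
  Σ                 26,263.9728   210,348.3677
P = 26,263.9728; Macaulay duration = 210,348.3677 / 26,263.9728 = 8.00901 years.
Modified duration = D_Mac / (1 + y) = 8.00901 / 1.0485 = 7.63854 years.

7.639 years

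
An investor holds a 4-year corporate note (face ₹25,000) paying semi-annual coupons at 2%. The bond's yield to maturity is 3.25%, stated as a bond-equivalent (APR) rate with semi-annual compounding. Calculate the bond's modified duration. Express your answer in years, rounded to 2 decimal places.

3.80 years

Periodic yield y = 0.01625. First find Macaulay duration:
  t   CF        PV=CF/(1+0.01625)^t    t·PV
  1       250.00       246.0025       246.0025
  2       250.00       242.0688       484.1377
  3       250.00       238.1981       714.5944
  4       250.00       234.3893       937.5572
  5       250.00       230.6414     1,153.2069
  6       250.00       226.9534     1,361.7203
  7       250.00       223.3244     1,563.2705
  8    25,250.00    22,195.0902   177,560.7213
  Σ                 23,836.6680   184,021.2107
P = 23,836.6680; Macaulay duration = 184,021.2107 / 23,836.6680 = 7.72009 half-year periods = 3.86004 years.
Modified duration = D_Mac / (1 + y) = 3.86004 / 1.01625 = 3.79832 years.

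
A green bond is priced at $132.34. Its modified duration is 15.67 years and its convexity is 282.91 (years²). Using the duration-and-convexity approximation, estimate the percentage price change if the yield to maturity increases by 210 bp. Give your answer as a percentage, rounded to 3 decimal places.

Duration effect: -D_mod·Δy = -15.67 × (+0.021) = -0.329070
Convexity effect: ½·C·(Δy)² = 0.5 × 282.91 × (0.021)² = +0.062381655
ΔP/P ≈ -0.329070 + 0.062381655 = -0.266688345
= -26.6688345%.

-26.669%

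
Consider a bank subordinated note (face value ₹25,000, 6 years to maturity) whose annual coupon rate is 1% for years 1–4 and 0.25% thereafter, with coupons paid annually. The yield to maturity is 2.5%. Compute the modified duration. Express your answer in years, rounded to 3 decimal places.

5.708 years

Periodic yield y = 0.025. First find Macaulay duration:
  t   CF        PV=CF/(1+0.025)^t    t·PV
  1       250.00       243.9024       243.9024
  2       250.00       237.9536       475.9072
  3       250.00       232.1499       696.4496
  4       250.00       226.4877       905.9506
  5        62.50        55.2409       276.2045
  6    25,062.50    21,611.3152   129,667.8912
  Σ                 22,607.0496   132,266.3055
P = 22,607.0496; Macaulay duration = 132,266.3055 / 22,607.0496 = 5.85067 years.
Modified duration = D_Mac / (1 + y) = 5.85067 / 1.025 = 5.70797 years.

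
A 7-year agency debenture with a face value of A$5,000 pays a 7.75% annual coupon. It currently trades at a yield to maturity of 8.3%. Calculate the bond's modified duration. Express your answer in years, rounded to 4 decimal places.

Periodic yield y = 0.083. First find Macaulay duration:
  t   CF        PV=CF/(1+0.083)^t    t·PV
  1       387.50       357.8024       357.8024
  2       387.50       330.3808       660.7616
  3       387.50       305.0608       915.1823
  4       387.50       281.6812     1,126.7248
  5       387.50       260.0935     1,300.4673
  6       387.50       240.1602     1,440.9610
  7     5,387.50     3,083.1034    21,581.7236
  Σ                  4,858.2822    27,383.6230
P = 4,858.2822; Macaulay duration = 27,383.6230 / 4,858.2822 = 5.63648 years.
Modified duration = D_Mac / (1 + y) = 5.63648 / 1.083 = 5.20451 years.

5.2045 years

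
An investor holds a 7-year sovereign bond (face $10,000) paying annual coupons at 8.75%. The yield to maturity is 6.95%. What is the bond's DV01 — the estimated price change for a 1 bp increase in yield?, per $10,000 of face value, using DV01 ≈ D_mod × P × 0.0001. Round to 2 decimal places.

Periodic yield y = 0.0695.
  t   CF        PV=CF/(1+0.0695)^t    t·PV
  1       875.00       818.1393       818.1393
  2       875.00       764.9736     1,529.9473
  3       875.00       715.2629     2,145.7886
  4       875.00       668.7825     2,675.1300
  5       875.00       625.3226     3,126.6129
  6       875.00       584.6868     3,508.1210
  7    10,875.00     6,794.5976    47,562.1834
  Σ                 10,971.7654    61,365.9226
P = 10,971.7654; D_Mac = 5.59308 yrs; D_mod = 5.22962 yrs.
DV01 ≈ 5.22962 × 10,971.7654 × 0.0001 = 5.737814.

$5.74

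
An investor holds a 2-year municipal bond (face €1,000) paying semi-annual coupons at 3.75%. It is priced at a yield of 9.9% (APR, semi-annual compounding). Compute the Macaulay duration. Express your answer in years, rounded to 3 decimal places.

Periodic yield y = 0.0495. Discount each cash flow and weight by its period:
  t   CF        PV=CF/(1+0.0495)^t    t·PV
  1        18.75        17.8657        17.8657
  2        18.75        17.0230        34.0460
  3        18.75        16.2201        48.6603
  4     1,018.75       839.7265     3,358.9059
  Σ                    890.8353     3,459.4780
Price P = Σ PV = 890.8353.
Macaulay duration = Σ(t·PV) / P = 3,459.4780 / 890.8353 = 3.88341 half-year periods.
In years: 3.88341 / 2 = 1.94170 years.

1.942 years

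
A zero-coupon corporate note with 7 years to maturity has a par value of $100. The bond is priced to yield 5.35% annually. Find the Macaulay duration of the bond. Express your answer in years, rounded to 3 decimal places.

7.000 years

A zero-coupon bond has a single cash flow at maturity, so its Macaulay duration equals its maturity: 7 years.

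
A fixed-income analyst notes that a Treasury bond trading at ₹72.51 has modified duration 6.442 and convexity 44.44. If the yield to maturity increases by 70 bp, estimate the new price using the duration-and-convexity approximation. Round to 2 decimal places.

₹69.32

Duration effect: -D_mod·Δy = -6.442 × (+0.007) = -0.045094
Convexity effect: ½·C·(Δy)² = 0.5 × 44.44 × (0.007)² = +0.00108878
ΔP/P ≈ -0.045094 + 0.00108878 = -0.04400522
New price ≈ 72.51 × (1 - 0.04400522) = 69.3191814978.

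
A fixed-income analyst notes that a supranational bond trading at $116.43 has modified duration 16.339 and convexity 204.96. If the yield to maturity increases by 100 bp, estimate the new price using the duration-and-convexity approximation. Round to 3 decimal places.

Duration effect: -D_mod·Δy = -16.339 × (+0.01) = -0.163390
Convexity effect: ½·C·(Δy)² = 0.5 × 204.96 × (0.01)² = +0.0102480
ΔP/P ≈ -0.163390 + 0.0102480 = -0.153142
New price ≈ 116.43 × (1 - 0.153142) = 98.59967694.

$98.600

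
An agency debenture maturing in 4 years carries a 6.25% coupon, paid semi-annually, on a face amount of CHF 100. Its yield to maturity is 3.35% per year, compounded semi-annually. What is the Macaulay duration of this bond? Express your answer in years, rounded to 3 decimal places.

Periodic yield y = 0.01675. Discount each cash flow and weight by its period:
  t   CF        PV=CF/(1+0.01675)^t    t·PV
  1        3.125         3.0735         3.0735
  2        3.125         3.0229         6.0458
  3        3.125         2.9731         8.9193
  4        3.125         2.9241        11.6964
  5        3.125         2.8759        14.3797
  6        3.125         2.8286        16.9713
  7        3.125         2.7820        19.4737
  8      103.125        90.2923       722.3381
  Σ                    110.7723       802.8978
Price P = Σ PV = 110.7723.
Macaulay duration = Σ(t·PV) / P = 802.8978 / 110.7723 = 7.24818 half-year periods.
In years: 7.24818 / 2 = 3.62409 years.

3.624 years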